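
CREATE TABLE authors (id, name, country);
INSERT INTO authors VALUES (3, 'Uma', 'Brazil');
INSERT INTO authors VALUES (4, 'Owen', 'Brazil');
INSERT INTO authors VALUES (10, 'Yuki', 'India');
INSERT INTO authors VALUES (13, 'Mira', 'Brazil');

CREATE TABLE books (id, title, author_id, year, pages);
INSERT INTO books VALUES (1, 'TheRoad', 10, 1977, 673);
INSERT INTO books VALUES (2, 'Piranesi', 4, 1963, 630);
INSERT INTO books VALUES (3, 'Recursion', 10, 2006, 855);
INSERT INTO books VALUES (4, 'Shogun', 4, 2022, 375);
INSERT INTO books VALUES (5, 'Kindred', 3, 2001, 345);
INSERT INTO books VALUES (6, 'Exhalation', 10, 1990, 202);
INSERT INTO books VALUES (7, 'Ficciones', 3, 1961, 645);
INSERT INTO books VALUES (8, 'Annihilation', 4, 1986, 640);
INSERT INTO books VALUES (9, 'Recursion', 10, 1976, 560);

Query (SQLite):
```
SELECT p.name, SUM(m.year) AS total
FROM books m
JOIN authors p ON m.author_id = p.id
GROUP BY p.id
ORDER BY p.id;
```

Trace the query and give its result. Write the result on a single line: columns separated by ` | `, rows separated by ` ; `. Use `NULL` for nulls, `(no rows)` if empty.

Join each books row to its authors via author_id.
Group joined rows by authors.id; compute SUM(m.year) per group.
  3: ids {5, 7} → SUM(m.year)=3962
  4: ids {2, 4, 8} → SUM(m.year)=5971
  10: ids {1, 3, 6, 9} → SUM(m.year)=7949

Uma | 3962 ; Owen | 5971 ; Yuki | 7949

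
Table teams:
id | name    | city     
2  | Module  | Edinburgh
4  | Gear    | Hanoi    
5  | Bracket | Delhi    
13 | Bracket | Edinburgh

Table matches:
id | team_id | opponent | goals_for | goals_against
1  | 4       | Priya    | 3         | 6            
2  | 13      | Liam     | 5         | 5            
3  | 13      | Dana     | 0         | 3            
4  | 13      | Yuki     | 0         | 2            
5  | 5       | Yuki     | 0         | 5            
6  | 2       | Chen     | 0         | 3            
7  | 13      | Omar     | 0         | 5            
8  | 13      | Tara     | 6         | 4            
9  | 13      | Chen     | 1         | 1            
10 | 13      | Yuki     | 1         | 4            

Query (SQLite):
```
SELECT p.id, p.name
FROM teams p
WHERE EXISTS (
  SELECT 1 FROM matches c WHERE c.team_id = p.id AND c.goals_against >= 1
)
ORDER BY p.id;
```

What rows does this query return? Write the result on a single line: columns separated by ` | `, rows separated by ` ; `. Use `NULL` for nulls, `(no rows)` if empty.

2 | Module ; 4 | Gear ; 5 | Bracket ; 13 | Bracket

For each teams row, check whether any matches with matching team_id has goals_against >= 1.
Keep rows where that is true.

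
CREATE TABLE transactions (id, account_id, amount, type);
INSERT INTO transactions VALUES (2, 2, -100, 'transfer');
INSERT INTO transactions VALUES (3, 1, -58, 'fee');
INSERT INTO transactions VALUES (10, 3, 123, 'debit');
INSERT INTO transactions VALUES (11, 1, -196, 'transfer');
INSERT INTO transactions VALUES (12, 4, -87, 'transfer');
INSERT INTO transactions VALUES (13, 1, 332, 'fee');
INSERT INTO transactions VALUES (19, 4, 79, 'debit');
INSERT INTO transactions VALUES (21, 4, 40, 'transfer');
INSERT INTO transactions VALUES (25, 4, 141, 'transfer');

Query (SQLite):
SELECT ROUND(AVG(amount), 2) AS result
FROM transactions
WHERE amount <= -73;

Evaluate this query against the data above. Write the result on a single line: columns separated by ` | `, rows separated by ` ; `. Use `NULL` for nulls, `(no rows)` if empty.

Rows where amount <= -73 → amount values: [-100, -196, -87].
AVG = -383 / 3 (rounded to 2 dp).

-127.67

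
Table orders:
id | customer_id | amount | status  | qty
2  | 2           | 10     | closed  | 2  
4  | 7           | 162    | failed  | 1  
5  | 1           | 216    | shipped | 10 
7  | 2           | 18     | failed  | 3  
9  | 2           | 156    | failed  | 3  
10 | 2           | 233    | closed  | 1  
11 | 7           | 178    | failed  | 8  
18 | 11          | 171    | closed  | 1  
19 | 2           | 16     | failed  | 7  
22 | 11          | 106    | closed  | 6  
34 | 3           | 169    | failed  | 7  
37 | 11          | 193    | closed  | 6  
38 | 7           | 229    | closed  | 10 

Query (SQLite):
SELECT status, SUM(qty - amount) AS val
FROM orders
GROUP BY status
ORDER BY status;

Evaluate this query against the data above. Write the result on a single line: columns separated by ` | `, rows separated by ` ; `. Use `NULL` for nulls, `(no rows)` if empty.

For each row compute qty - amount.
Group by status; take SUM of the expression per group.
  closed: ids {2, 10, 18, 22, 37, 38} → SUM(qty - amount)=-916
  failed: ids {4, 7, 9, 11, 19, 34} → SUM(qty - amount)=-670
  shipped: ids {5} → SUM(qty - amount)=-206

closed | -916 ; failed | -670 ; shipped | -206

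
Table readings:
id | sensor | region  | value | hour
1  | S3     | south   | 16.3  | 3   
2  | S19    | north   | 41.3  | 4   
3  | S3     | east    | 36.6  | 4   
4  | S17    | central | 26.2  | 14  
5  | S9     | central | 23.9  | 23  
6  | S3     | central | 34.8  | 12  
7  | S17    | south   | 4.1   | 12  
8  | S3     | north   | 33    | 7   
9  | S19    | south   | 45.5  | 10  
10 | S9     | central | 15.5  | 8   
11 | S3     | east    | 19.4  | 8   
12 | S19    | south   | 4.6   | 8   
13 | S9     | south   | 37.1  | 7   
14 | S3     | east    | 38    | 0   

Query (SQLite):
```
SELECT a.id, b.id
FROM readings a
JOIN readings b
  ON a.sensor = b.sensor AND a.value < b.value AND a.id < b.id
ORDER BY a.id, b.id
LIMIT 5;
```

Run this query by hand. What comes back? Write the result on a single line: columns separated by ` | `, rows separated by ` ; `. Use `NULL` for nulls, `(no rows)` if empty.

1 | 3 ; 1 | 6 ; 1 | 8 ; 1 | 11 ; 1 | 14

Pairs (a,b) with same sensor, a.value < b.value, a.id < b.id.
sensor groups: S17:{4,7} S19:{2,9,12} S3:{1,3,6,8,11,14} S9:{5,10,13}
Ordered by (a.id, b.id); first 5.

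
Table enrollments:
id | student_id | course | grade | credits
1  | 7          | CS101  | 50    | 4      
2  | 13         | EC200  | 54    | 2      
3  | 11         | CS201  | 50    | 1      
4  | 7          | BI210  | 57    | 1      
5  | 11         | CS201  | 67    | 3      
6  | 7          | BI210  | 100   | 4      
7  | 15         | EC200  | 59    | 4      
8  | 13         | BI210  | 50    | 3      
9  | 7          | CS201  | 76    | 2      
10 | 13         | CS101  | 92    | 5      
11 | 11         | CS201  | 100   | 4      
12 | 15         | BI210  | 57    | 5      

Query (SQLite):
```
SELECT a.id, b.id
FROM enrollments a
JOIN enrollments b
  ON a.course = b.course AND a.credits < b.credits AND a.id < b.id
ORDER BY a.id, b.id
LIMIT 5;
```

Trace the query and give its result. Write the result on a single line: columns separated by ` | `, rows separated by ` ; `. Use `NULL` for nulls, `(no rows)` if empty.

1 | 10 ; 2 | 7 ; 3 | 5 ; 3 | 9 ; 3 | 11

Pairs (a,b) with same course, a.credits < b.credits, a.id < b.id.
course groups: BI210:{4,6,8,12} CS101:{1,10} CS201:{3,5,9,11} EC200:{2,7}
Ordered by (a.id, b.id); first 5.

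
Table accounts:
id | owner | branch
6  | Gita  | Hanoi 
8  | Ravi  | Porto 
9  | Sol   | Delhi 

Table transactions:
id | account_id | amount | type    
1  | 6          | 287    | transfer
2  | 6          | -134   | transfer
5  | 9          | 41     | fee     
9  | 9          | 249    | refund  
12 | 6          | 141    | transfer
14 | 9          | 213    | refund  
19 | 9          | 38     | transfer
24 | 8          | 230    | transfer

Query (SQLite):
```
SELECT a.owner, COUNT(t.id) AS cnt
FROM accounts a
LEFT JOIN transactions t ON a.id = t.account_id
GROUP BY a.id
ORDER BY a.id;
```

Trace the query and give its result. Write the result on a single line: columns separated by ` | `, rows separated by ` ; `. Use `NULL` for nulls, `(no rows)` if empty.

LEFT JOIN keeps every accounts row; unmatched ones get NULL for transactions columns.
Group by accounts.id and compute COUNT(t.id). COUNT(col) of an all-NULL group is 0.
  6: ids {1, 2, 12} → COUNT(t.id)=3
  8: ids {24} → COUNT(t.id)=1
  9: ids {5, 9, 14, 19} → COUNT(t.id)=4

Gita | 3 ; Ravi | 1 ; Sol | 4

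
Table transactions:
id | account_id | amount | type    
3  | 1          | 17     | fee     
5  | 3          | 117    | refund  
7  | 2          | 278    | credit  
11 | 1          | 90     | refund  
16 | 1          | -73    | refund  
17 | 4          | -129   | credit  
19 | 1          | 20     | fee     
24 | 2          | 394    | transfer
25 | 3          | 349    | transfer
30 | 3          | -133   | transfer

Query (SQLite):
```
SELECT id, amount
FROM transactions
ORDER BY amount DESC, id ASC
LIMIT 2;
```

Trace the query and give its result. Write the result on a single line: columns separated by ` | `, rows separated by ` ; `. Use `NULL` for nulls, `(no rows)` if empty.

24 | 394 ; 25 | 349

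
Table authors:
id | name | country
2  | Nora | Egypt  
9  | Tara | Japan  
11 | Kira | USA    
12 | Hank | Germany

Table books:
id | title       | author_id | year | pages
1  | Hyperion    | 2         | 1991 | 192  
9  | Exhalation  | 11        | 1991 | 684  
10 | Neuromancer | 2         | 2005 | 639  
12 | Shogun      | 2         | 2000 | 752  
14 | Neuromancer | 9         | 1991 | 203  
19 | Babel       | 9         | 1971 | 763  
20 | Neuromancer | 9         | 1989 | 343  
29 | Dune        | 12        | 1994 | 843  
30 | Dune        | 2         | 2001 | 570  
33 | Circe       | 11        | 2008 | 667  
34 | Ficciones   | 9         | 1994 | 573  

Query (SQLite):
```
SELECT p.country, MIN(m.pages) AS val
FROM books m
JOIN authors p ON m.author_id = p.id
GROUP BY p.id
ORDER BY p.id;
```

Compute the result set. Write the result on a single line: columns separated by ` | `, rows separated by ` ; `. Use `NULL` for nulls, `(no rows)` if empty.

Join each books row to its authors via author_id.
Group joined rows by authors.id; compute MIN(m.pages) per group.
  2: ids {1, 10, 12, 30} → MIN(m.pages)=192
  9: ids {14, 19, 20, 34} → MIN(m.pages)=203
  11: ids {9, 33} → MIN(m.pages)=667
  12: ids {29} → MIN(m.pages)=843

Egypt | 192 ; Japan | 203 ; USA | 667 ; Germany | 843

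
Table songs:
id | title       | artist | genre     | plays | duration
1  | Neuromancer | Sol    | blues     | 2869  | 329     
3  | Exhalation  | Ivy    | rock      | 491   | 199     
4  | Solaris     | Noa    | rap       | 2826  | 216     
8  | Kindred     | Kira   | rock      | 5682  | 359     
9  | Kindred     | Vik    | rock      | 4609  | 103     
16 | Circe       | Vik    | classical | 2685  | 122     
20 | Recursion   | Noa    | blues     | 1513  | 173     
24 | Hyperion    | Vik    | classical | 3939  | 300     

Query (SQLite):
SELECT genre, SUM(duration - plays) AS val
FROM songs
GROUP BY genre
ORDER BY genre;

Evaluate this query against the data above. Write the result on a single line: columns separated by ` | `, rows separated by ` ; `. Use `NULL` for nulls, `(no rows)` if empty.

For each row compute duration - plays.
Group by genre; take SUM of the expression per group.
  blues: ids {1, 20} → SUM(duration - plays)=-3880
  classical: ids {16, 24} → SUM(duration - plays)=-6202
  rap: ids {4} → SUM(duration - plays)=-2610
  rock: ids {3, 8, 9} → SUM(duration - plays)=-10121

blues | -3880 ; classical | -6202 ; rap | -2610 ; rock | -10121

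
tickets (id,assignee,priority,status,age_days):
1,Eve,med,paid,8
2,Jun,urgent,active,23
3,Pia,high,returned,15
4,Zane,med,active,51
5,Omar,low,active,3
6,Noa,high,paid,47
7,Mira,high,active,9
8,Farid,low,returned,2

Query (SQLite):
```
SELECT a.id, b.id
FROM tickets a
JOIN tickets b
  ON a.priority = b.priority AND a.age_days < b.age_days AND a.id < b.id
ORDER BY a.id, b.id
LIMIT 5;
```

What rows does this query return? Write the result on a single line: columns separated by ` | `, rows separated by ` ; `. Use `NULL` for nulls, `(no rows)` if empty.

1 | 4 ; 3 | 6

Pairs (a,b) with same priority, a.age_days < b.age_days, a.id < b.id.
priority groups: high:{3,6,7} low:{5,8} med:{1,4} urgent:{2}
Ordered by (a.id, b.id); first 5.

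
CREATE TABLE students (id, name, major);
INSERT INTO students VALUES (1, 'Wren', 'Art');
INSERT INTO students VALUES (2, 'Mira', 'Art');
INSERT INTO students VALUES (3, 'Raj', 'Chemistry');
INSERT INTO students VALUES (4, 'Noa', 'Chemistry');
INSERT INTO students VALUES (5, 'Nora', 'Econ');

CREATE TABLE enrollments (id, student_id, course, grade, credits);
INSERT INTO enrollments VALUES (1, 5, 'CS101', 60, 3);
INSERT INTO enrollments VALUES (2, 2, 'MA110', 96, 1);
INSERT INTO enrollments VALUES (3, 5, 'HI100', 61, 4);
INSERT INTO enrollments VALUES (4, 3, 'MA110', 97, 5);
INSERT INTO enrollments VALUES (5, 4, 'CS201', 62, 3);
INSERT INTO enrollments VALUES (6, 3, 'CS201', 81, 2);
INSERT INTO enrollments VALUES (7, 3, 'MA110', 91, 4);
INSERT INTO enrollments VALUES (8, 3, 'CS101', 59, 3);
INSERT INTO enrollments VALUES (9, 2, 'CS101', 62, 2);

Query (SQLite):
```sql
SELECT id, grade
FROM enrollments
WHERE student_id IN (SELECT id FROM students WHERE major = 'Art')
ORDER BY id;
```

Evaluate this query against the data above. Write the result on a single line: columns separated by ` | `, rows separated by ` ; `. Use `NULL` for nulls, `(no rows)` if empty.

2 | 96 ; 9 | 62

Inner query: students.id where major = 'Art'.
Outer: keep enrollments rows whose student_id is in that set.
Inner query → {1, 2}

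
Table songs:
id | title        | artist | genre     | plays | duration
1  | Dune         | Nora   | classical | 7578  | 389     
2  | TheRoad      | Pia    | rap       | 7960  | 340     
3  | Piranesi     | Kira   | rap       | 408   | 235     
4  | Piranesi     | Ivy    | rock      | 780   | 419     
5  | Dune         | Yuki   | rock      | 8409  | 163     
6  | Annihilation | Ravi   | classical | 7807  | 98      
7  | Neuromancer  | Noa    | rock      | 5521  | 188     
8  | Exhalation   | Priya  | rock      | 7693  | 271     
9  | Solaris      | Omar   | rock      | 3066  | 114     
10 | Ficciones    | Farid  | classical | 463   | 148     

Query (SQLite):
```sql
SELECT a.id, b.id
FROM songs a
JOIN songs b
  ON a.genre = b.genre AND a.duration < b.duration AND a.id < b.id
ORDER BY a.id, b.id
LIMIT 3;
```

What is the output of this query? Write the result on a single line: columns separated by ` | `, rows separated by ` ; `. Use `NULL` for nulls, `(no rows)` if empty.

Pairs (a,b) with same genre, a.duration < b.duration, a.id < b.id.
genre groups: classical:{1,6,10} rap:{2,3} rock:{4,5,7,8,9}
Ordered by (a.id, b.id); first 3.

5 | 7 ; 5 | 8 ; 6 | 10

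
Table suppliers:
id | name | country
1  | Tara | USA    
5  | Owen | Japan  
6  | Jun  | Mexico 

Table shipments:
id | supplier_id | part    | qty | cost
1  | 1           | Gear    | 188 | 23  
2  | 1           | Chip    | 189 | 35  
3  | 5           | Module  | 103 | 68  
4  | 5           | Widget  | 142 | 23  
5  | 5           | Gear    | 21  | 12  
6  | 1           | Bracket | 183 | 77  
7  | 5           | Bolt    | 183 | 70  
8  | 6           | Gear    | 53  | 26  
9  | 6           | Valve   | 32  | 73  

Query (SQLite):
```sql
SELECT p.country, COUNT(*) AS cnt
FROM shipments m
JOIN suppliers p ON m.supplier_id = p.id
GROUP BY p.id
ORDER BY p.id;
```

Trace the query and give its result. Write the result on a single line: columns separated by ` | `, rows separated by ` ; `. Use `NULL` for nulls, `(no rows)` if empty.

Join each shipments row to its suppliers via supplier_id.
Group joined rows by suppliers.id; compute COUNT(*) per group.
  1: ids {1, 2, 6} → COUNT(*)=3
  5: ids {3, 4, 5, 7} → COUNT(*)=4
  6: ids {8, 9} → COUNT(*)=2

USA | 3 ; Japan | 4 ; Mexico | 2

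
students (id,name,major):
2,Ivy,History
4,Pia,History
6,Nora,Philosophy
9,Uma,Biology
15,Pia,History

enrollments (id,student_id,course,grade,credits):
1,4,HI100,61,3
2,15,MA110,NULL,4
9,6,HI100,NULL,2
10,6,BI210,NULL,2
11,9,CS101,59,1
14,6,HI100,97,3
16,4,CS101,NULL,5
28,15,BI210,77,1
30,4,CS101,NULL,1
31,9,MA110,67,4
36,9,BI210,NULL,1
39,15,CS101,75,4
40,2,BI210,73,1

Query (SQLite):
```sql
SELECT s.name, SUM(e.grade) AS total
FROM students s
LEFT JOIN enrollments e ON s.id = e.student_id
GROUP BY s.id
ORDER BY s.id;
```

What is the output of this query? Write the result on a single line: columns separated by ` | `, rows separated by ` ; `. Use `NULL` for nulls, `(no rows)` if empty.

Ivy | 73 ; Pia | 61 ; Nora | 97 ; Uma | 126 ; Pia | 152

LEFT JOIN keeps every students row; unmatched ones get NULL for enrollments columns.
Group by students.id and compute SUM(e.grade). SUM over an all-NULL group is NULL.
  2: ids {40} → SUM(e.grade)=73
  4: ids {1, 16, 30} → SUM(e.grade)=61
  6: ids {9, 10, 14} → SUM(e.grade)=97
  9: ids {11, 31, 36} → SUM(e.grade)=126
  15: ids {2, 28, 39} → SUM(e.grade)=152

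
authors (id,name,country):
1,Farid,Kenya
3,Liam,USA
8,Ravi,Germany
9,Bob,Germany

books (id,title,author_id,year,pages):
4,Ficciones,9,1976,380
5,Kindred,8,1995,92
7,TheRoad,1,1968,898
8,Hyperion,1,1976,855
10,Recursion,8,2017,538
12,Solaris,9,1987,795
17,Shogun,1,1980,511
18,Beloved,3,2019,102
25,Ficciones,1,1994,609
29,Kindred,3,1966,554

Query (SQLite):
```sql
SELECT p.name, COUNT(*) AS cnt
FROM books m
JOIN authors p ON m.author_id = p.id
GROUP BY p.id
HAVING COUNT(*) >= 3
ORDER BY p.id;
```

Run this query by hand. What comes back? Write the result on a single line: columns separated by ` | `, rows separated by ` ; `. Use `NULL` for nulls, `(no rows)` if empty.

Farid | 4

Join each books row to its authors via author_id.
Group joined rows by authors.id; compute COUNT(*) per group.
HAVING: keep groups with count ≥ 3.
  1: ids {7, 8, 17, 25} → COUNT(*)=4
  3: ids {18, 29} → COUNT(*)=2
  8: ids {5, 10} → COUNT(*)=2
  9: ids {4, 12} → COUNT(*)=2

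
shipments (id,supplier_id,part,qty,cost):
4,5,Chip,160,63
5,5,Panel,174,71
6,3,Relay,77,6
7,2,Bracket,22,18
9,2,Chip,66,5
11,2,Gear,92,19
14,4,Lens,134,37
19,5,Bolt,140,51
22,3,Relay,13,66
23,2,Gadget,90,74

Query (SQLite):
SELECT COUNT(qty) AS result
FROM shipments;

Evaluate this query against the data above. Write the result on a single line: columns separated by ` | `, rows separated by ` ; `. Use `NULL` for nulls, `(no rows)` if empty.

All qty values: [160, 174, 77, 22, 66, 92, 134, 140, 13, 90].
COUNT(qty) counts non-NULL values → 10.

10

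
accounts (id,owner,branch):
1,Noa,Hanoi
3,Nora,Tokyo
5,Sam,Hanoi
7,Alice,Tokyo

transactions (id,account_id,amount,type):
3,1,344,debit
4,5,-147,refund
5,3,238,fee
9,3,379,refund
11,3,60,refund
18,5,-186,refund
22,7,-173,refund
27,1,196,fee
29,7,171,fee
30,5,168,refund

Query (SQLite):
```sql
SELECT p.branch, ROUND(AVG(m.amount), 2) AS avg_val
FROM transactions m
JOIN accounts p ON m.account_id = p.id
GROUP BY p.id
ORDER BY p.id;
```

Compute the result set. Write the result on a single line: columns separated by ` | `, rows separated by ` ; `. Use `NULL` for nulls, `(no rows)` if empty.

Hanoi | 270 ; Tokyo | 225.67 ; Hanoi | -55 ; Tokyo | -1

Join each transactions row to its accounts via account_id.
Group joined rows by accounts.id; compute ROUND(AVG(m.amount), 2) per group.
  1: ids {3, 27} → ROUND(AVG(m.amount), 2)=270
  3: ids {5, 9, 11} → ROUND(AVG(m.amount), 2)=225.67
  5: ids {4, 18, 30} → ROUND(AVG(m.amount), 2)=-55
  7: ids {22, 29} → ROUND(AVG(m.amount), 2)=-1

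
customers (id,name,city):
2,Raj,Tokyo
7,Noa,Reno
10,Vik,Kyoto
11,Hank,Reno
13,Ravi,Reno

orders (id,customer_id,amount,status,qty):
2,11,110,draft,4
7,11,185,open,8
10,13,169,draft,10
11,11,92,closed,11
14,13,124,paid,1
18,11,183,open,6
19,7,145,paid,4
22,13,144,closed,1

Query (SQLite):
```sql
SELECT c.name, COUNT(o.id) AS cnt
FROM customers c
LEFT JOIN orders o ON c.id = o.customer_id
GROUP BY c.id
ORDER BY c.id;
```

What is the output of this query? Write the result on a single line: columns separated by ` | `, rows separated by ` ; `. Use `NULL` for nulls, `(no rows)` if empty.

LEFT JOIN keeps every customers row; unmatched ones get NULL for orders columns.
Group by customers.id and compute COUNT(o.id). COUNT(col) of an all-NULL group is 0.
  2: ids {—} → COUNT(o.id)=0
  7: ids {19} → COUNT(o.id)=1
  10: ids {—} → COUNT(o.id)=0
  11: ids {2, 7, 11, 18} → COUNT(o.id)=4
  13: ids {10, 14, 22} → COUNT(o.id)=3

Raj | 0 ; Noa | 1 ; Vik | 0 ; Hank | 4 ; Ravi | 3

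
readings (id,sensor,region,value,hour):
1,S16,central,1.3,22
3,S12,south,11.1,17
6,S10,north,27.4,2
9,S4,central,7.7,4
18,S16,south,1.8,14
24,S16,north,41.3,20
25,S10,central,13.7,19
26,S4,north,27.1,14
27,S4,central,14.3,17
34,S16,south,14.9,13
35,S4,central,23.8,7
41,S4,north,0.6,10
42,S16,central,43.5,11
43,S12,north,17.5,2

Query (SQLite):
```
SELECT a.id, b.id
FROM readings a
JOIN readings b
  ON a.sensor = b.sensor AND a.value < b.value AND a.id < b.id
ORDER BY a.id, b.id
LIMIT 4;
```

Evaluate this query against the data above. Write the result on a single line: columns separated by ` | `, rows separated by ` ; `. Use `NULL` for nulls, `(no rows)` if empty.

1 | 18 ; 1 | 24 ; 1 | 34 ; 1 | 42

Pairs (a,b) with same sensor, a.value < b.value, a.id < b.id.
sensor groups: S10:{6,25} S12:{3,43} S16:{1,18,24,34,42} S4:{9,26,27,35,41}
Ordered by (a.id, b.id); first 4.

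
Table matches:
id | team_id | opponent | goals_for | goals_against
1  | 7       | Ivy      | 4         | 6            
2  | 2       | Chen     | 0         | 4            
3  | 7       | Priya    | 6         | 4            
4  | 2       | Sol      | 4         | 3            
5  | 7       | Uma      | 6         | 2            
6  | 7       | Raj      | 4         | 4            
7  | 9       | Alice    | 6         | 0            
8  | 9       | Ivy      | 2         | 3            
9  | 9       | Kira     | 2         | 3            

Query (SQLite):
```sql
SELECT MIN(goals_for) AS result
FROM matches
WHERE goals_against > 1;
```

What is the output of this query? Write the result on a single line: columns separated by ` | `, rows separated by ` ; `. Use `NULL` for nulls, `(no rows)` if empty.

0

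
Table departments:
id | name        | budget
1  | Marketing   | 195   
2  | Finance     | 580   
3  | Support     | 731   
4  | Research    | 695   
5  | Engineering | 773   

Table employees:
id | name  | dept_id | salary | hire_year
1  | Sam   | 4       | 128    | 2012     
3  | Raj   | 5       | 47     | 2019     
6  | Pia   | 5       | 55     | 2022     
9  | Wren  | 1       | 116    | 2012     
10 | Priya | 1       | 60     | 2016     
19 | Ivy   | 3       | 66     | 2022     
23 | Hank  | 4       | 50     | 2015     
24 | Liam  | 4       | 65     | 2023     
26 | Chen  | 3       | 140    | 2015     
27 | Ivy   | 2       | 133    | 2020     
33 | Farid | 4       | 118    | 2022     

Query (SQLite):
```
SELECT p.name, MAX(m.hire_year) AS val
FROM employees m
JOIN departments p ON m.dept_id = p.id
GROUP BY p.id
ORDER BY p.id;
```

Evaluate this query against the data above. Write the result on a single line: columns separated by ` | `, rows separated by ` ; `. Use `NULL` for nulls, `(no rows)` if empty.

Marketing | 2016 ; Finance | 2020 ; Support | 2022 ; Research | 2023 ; Engineering | 2022

Join each employees row to its departments via dept_id.
Group joined rows by departments.id; compute MAX(m.hire_year) per group.
  1: ids {9, 10} → MAX(m.hire_year)=2016
  2: ids {27} → MAX(m.hire_year)=2020
  3: ids {19, 26} → MAX(m.hire_year)=2022
  4: ids {1, 23, 24, 33} → MAX(m.hire_year)=2023
  5: ids {3, 6} → MAX(m.hire_year)=2022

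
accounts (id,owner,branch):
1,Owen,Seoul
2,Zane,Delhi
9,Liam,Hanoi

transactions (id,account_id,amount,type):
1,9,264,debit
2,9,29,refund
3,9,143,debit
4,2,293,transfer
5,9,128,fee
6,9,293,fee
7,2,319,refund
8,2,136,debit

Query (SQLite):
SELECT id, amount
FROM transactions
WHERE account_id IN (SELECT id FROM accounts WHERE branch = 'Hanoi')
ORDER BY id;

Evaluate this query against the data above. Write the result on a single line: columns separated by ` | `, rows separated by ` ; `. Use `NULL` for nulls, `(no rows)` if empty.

Inner query: accounts.id where branch = 'Hanoi'.
Outer: keep transactions rows whose account_id is in that set.
Inner query → {9}

1 | 264 ; 2 | 29 ; 3 | 143 ; 5 | 128 ; 6 | 293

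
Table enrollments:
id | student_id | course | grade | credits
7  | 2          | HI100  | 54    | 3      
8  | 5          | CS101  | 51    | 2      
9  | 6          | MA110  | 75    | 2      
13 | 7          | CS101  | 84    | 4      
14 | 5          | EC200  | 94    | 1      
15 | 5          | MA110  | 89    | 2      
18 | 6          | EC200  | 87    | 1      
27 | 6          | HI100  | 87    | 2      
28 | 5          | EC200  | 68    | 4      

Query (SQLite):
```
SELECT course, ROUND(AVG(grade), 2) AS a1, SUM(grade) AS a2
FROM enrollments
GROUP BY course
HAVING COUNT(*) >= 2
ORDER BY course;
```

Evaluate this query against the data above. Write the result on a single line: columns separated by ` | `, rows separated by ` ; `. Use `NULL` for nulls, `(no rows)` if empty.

Group enrollments by course.
Per group compute: ROUND(AVG(grade), 2), SUM(grade).
HAVING: drop groups with fewer than 2 rows.
  CS101: ids {8, 13} → ROUND(AVG(grade), 2)=67.5, SUM(grade)=135
  EC200: ids {14, 18, 28} → ROUND(AVG(grade), 2)=83, SUM(grade)=249
  HI100: ids {7, 27} → ROUND(AVG(grade), 2)=70.5, SUM(grade)=141
  MA110: ids {9, 15} → ROUND(AVG(grade), 2)=82, SUM(grade)=164

CS101 | 67.5 | 135 ; EC200 | 83 | 249 ; HI100 | 70.5 | 141 ; MA110 | 82 | 164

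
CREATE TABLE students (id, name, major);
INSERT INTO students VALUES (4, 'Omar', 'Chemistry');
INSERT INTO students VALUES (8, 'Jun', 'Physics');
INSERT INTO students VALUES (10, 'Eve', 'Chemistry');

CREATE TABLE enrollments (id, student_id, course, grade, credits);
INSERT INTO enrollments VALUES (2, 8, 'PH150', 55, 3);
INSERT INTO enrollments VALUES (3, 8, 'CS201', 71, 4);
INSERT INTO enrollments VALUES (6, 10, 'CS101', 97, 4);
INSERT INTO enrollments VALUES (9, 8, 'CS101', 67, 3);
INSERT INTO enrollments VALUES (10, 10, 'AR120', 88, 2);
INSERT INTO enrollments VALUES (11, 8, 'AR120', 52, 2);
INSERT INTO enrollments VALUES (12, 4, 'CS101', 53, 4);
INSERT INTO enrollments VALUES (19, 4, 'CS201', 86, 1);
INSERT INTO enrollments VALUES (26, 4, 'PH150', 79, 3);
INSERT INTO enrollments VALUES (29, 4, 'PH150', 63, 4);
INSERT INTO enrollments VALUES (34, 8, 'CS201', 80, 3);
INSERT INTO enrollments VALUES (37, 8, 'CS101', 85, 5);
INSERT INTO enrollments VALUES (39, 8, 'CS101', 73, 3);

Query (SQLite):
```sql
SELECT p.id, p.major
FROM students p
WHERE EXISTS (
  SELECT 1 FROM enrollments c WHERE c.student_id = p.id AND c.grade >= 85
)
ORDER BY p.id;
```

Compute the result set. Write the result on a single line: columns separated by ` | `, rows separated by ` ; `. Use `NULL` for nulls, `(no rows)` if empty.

For each students row, check whether any enrollments with matching student_id has grade >= 85.
Keep rows where that is true.

4 | Chemistry ; 8 | Physics ; 10 | Chemistry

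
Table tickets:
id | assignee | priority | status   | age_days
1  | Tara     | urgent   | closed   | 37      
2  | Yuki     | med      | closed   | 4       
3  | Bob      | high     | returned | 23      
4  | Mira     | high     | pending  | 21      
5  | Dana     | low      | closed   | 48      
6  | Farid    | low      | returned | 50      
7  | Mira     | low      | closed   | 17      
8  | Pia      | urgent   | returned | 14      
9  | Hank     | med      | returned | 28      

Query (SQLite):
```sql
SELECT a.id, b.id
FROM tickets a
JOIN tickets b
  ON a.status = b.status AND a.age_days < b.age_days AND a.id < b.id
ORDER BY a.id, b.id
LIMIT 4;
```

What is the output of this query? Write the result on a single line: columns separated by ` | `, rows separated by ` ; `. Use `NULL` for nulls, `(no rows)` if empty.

Pairs (a,b) with same status, a.age_days < b.age_days, a.id < b.id.
status groups: closed:{1,2,5,7} pending:{4} returned:{3,6,8,9}
Ordered by (a.id, b.id); first 4.

1 | 5 ; 2 | 5 ; 2 | 7 ; 3 | 6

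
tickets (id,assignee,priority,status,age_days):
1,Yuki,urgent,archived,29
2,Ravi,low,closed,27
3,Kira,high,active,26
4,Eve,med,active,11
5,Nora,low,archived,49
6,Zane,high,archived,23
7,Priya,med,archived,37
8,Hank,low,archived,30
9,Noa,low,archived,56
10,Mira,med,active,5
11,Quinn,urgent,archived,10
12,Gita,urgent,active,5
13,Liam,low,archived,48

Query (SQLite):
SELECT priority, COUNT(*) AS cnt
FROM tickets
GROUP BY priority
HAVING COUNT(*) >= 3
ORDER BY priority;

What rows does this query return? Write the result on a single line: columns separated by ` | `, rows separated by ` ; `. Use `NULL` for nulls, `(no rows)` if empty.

low | 5 ; med | 3 ; urgent | 3

Partition tickets by priority; compute COUNT(*) within each group.
HAVING: keep groups with count ≥ 3.
  high: ids {3, 6} → COUNT(*)=2
  low: ids {2, 5, 8, 9, 13} → COUNT(*)=5
  med: ids {4, 7, 10} → COUNT(*)=3
  urgent: ids {1, 11, 12} → COUNT(*)=3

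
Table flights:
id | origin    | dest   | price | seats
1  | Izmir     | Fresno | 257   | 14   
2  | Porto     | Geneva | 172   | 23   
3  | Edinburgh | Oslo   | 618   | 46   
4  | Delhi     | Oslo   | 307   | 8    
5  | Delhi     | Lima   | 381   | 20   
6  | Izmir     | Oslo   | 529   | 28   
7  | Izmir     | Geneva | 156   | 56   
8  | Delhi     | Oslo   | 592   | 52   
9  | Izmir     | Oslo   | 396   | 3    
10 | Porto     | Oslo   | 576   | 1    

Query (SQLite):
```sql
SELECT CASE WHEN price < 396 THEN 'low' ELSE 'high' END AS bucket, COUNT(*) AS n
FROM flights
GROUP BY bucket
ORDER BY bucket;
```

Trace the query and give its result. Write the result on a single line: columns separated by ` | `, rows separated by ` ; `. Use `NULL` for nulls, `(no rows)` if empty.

high | 5 ; low | 5

Bucket rows by price < 396 → 'low' else 'high'; count each bucket.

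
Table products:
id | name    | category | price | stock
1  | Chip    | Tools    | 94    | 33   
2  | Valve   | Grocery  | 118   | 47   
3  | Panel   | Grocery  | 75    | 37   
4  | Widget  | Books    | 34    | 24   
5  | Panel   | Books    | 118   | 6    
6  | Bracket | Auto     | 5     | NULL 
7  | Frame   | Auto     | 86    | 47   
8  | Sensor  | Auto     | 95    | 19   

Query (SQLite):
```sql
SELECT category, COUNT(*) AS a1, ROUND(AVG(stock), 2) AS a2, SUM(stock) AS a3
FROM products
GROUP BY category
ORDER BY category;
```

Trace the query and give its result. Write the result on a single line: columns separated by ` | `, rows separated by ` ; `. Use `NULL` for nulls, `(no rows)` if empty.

Auto | 3 | 33 | 66 ; Books | 2 | 15 | 30 ; Grocery | 2 | 42 | 84 ; Tools | 1 | 33 | 33

Group products by category.
Per group compute: COUNT(*), ROUND(AVG(stock), 2), SUM(stock).
  Auto: ids {6, 7, 8} → COUNT(*)=3, ROUND(AVG(stock), 2)=33, SUM(stock)=66
  Books: ids {4, 5} → COUNT(*)=2, ROUND(AVG(stock), 2)=15, SUM(stock)=30
  Grocery: ids {2, 3} → COUNT(*)=2, ROUND(AVG(stock), 2)=42, SUM(stock)=84
  Tools: ids {1} → COUNT(*)=1, ROUND(AVG(stock), 2)=33, SUM(stock)=33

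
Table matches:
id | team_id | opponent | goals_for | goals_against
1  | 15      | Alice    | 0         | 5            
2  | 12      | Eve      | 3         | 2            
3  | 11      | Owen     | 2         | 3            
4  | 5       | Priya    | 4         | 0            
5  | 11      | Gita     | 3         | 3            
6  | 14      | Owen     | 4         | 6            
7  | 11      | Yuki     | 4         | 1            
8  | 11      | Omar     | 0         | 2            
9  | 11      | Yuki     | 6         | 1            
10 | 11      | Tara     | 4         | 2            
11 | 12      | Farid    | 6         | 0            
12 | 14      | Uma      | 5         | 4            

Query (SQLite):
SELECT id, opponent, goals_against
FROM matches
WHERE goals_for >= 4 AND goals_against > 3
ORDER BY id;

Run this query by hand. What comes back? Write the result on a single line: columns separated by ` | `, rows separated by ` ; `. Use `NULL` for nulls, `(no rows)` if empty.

goals_for >= 4: ids {4, 6, 7, 9, 10, 11, 12}
goals_against > 3: ids {1, 6, 12}
Combine with AND.

6 | Owen | 6 ; 12 | Uma | 4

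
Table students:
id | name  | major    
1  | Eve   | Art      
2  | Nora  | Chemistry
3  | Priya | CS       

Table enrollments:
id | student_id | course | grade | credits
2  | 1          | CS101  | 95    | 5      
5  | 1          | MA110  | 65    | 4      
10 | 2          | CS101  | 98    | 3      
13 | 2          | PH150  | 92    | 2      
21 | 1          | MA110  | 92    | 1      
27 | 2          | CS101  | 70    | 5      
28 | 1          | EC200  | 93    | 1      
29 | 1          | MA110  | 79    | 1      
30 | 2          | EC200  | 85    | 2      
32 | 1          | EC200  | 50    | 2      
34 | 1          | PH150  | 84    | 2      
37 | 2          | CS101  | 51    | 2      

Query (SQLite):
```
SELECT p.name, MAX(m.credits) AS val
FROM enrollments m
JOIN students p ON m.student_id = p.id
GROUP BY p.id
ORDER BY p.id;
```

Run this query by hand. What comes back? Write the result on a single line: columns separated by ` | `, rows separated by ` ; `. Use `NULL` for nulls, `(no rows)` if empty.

Eve | 5 ; Nora | 5

Join each enrollments row to its students via student_id.
Group joined rows by students.id; compute MAX(m.credits) per group.
  1: ids {2, 5, 21, 28, 29, 32, 34} → MAX(m.credits)=5
  2: ids {10, 13, 27, 30, 37} → MAX(m.credits)=5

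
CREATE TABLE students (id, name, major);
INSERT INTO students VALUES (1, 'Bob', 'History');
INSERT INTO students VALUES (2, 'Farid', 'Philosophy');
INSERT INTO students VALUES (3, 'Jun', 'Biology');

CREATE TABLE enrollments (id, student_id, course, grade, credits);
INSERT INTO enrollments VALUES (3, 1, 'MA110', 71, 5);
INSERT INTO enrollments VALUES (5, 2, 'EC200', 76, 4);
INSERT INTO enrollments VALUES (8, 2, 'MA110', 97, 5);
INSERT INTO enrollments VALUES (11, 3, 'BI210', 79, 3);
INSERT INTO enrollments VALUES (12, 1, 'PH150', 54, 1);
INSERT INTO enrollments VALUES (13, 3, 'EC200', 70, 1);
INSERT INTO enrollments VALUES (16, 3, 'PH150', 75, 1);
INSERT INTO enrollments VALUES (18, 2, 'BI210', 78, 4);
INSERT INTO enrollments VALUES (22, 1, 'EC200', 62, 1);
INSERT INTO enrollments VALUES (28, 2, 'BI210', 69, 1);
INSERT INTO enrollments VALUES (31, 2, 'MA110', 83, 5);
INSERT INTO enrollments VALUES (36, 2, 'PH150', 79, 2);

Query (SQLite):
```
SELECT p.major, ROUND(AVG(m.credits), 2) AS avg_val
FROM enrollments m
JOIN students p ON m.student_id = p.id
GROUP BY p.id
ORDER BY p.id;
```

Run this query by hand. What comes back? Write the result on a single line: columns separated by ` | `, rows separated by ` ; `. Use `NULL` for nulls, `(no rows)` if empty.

Join each enrollments row to its students via student_id.
Group joined rows by students.id; compute ROUND(AVG(m.credits), 2) per group.
  1: ids {3, 12, 22} → ROUND(AVG(m.credits), 2)=2.33
  2: ids {5, 8, 18, 28, 31, 36} → ROUND(AVG(m.credits), 2)=3.5
  3: ids {11, 13, 16} → ROUND(AVG(m.credits), 2)=1.67

History | 2.33 ; Philosophy | 3.5 ; Biology | 1.67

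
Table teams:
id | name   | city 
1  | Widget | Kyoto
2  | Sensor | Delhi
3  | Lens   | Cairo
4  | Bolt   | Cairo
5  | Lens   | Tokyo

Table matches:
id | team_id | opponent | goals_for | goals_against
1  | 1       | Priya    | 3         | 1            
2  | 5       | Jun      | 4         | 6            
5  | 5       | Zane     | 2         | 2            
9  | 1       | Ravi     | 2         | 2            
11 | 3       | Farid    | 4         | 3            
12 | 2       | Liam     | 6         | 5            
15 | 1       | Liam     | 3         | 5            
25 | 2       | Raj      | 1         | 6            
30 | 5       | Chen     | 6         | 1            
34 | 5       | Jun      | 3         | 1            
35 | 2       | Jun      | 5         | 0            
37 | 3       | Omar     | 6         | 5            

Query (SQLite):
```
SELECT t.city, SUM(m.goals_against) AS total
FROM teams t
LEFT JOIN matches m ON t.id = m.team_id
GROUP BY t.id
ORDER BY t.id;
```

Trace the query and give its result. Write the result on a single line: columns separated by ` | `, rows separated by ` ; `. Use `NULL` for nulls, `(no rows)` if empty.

Kyoto | 8 ; Delhi | 11 ; Cairo | 8 ; Cairo | NULL ; Tokyo | 10

LEFT JOIN keeps every teams row; unmatched ones get NULL for matches columns.
Group by teams.id and compute SUM(m.goals_against). SUM over an all-NULL group is NULL.
  1: ids {1, 9, 15} → SUM(m.goals_against)=8
  2: ids {12, 25, 35} → SUM(m.goals_against)=11
  3: ids {11, 37} → SUM(m.goals_against)=8
  4: ids {—} → SUM(m.goals_against)=NULL
  5: ids {2, 5, 30, 34} → SUM(m.goals_against)=10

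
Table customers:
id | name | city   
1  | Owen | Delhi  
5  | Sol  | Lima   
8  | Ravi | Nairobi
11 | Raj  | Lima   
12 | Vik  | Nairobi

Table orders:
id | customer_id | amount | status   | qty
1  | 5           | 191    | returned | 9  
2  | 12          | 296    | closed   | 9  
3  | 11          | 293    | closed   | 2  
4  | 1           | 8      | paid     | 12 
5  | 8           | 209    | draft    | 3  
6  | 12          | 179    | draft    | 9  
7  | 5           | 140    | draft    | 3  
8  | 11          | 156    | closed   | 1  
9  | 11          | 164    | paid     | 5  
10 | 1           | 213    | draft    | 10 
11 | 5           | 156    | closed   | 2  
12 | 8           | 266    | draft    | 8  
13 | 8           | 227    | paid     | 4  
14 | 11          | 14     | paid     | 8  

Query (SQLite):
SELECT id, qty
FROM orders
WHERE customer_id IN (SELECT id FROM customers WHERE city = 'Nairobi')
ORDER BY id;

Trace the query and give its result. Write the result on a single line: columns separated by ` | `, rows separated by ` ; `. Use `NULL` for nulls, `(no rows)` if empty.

2 | 9 ; 5 | 3 ; 6 | 9 ; 12 | 8 ; 13 | 4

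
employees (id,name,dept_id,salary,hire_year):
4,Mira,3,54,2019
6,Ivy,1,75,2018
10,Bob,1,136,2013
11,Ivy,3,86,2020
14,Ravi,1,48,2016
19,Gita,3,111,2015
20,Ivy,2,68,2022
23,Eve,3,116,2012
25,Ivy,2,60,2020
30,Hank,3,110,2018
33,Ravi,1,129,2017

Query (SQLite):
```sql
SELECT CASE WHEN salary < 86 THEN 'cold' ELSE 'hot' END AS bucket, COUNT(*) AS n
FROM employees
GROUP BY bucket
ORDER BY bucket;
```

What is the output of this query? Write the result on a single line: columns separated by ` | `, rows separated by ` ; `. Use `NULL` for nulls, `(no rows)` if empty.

cold | 5 ; hot | 6

Bucket rows by salary < 86 → 'cold' else 'hot'; count each bucket.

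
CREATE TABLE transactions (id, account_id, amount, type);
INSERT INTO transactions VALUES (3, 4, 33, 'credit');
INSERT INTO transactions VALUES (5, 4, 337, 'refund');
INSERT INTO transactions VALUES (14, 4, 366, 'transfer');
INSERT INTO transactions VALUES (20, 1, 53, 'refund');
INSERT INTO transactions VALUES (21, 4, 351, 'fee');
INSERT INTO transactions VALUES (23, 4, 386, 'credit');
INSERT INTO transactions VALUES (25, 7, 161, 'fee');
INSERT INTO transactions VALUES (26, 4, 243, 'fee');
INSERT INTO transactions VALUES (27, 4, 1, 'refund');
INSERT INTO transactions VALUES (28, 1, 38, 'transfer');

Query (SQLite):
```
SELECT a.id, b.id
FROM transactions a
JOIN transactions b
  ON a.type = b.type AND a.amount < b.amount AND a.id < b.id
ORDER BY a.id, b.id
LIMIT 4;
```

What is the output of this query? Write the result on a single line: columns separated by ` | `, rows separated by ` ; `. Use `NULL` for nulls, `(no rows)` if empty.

Pairs (a,b) with same type, a.amount < b.amount, a.id < b.id.
type groups: credit:{3,23} fee:{21,25,26} refund:{5,20,27} transfer:{14,28}
Ordered by (a.id, b.id); first 4.

3 | 23 ; 25 | 26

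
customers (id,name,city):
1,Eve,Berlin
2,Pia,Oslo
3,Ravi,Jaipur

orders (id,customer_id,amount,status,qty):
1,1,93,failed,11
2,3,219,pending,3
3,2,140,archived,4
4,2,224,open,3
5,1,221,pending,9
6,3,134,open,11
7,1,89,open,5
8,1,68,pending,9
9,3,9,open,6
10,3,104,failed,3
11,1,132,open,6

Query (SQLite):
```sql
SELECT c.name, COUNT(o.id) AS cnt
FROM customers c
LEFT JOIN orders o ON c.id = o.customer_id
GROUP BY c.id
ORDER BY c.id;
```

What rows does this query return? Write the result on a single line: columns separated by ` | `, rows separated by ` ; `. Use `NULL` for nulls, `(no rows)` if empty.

LEFT JOIN keeps every customers row; unmatched ones get NULL for orders columns.
Group by customers.id and compute COUNT(o.id). COUNT(col) of an all-NULL group is 0.
  1: ids {1, 5, 7, 8, 11} → COUNT(o.id)=5
  2: ids {3, 4} → COUNT(o.id)=2
  3: ids {2, 6, 9, 10} → COUNT(o.id)=4

Eve | 5 ; Pia | 2 ; Ravi | 4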